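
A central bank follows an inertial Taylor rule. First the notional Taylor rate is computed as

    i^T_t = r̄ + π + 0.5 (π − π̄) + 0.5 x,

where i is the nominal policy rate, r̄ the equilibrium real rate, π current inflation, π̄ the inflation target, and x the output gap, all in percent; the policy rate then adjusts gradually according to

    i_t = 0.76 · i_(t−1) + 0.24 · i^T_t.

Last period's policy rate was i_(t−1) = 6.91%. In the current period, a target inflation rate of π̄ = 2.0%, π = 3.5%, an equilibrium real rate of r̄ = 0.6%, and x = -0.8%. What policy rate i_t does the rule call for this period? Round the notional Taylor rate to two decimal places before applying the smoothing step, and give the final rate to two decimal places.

i^T_t = 0.6 + 3.5 + 0.5 × (3.5 − 2.0) + 0.5 × (-0.8)
   = 0.6 + 3.5 + 0.75 − 0.4 = 4.45
i_t = 0.76 × 6.91 + 0.24 × 4.45 = 5.2516 + 1.068 = 6.32

6.32%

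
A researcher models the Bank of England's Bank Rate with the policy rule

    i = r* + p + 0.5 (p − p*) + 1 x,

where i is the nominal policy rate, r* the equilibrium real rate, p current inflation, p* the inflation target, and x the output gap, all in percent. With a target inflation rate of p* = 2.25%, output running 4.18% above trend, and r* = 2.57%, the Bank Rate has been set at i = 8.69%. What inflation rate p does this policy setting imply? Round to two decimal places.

Output 4.18% above potential → x = 4.18.
Collecting p: i = r* + (1 + 0.5) p − 0.5 p* + 1 x
1.5 p = 8.69 − 2.57 + 0.5 × 2.25 − 1 × 4.18 = 3.065
p = 3.065 / 1.5 = 2.04

2.04%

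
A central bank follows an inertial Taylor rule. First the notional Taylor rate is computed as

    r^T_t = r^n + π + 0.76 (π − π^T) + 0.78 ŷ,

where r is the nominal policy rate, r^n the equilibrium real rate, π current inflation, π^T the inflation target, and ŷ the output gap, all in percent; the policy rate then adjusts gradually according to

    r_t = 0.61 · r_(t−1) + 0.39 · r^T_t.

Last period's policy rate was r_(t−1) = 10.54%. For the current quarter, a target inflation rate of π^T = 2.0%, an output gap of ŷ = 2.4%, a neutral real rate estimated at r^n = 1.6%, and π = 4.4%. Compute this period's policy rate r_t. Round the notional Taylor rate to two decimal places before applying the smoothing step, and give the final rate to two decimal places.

10.21%

r^T_t = 1.6 + 4.4 + 0.76 × (4.4 − 2.0) + 0.78 × 2.4
   = 1.6 + 4.4 + 1.824 + 1.872 = 9.70
r_t = 0.61 × 10.54 + 0.39 × 9.70 = 6.4294 + 3.783 = 10.21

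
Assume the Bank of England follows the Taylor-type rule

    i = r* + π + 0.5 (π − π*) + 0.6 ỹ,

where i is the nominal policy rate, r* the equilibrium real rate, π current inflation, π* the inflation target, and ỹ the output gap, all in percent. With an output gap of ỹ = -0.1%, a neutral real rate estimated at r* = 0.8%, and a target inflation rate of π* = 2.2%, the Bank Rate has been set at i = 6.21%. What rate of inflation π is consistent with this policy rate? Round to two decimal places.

4.38%

Collecting π: i = r* + (1 + 0.5) π − 0.5 π* + 0.6 ỹ
1.5 π = 6.21 − 0.8 + 0.5 × 2.2 − 0.6 × (-0.1) = 6.57
π = 6.57 / 1.5 = 4.38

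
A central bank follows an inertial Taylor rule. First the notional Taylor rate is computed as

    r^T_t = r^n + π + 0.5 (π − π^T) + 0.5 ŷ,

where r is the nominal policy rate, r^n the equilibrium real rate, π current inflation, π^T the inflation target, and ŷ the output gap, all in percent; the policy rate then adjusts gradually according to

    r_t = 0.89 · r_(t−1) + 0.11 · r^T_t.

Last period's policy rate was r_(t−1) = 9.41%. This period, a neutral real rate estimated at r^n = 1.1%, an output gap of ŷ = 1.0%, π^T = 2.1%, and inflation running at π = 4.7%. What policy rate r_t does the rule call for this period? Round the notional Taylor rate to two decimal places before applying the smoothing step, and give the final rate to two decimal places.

r^T_t = 1.1 + 4.7 + 0.5 × (4.7 − 2.1) + 0.5 × 1.0
   = 1.1 + 4.7 + 1.3 + 0.5 = 7.60
r_t = 0.89 × 9.41 + 0.11 × 7.60 = 8.3749 + 0.836 = 9.21

9.21%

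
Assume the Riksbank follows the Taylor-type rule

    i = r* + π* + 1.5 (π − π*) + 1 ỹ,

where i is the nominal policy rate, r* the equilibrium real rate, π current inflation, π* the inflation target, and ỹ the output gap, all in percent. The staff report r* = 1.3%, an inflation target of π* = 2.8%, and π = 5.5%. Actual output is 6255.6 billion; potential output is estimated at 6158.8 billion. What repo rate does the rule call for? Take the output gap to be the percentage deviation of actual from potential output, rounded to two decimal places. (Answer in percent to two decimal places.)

Output gap = 100 × (6255.6 − 6158.8) / 6158.8 = 1.57%.
i = 1.30 + 2.80 + 1.5 × (5.50 − 2.80) + 1 × 1.57
   = 1.30 + 2.8 + 4.05 + 1.57 = 9.72

9.72%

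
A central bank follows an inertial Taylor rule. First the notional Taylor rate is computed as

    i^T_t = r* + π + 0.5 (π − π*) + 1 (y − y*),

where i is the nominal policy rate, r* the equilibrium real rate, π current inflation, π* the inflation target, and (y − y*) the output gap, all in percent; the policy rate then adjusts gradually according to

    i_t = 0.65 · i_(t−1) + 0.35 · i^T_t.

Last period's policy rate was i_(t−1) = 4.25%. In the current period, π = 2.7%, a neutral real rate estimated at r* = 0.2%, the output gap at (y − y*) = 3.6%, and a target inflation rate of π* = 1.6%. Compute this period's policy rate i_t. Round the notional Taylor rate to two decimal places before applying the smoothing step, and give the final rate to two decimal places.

i^T_t = 0.2 + 2.7 + 0.5 × (2.7 − 1.6) + 1 × 3.6
   = 0.2 + 2.7 + 0.55 + 3.6 = 7.05
i_t = 0.65 × 4.25 + 0.35 × 7.05 = 2.7625 + 2.4675 = 5.23

5.23%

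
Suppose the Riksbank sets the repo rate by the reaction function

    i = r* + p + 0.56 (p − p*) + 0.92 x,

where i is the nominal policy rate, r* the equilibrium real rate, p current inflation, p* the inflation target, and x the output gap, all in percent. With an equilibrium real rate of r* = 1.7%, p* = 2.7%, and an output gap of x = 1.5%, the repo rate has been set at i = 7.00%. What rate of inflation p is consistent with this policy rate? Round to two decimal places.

3.48%

Collecting p: i = r* + (1 + 0.56) p − 0.56 p* + 0.92 x
1.56 p = 7.00 − 1.7 + 0.56 × 2.7 − 0.92 × 1.5 = 5.432
p = 5.432 / 1.56 = 3.48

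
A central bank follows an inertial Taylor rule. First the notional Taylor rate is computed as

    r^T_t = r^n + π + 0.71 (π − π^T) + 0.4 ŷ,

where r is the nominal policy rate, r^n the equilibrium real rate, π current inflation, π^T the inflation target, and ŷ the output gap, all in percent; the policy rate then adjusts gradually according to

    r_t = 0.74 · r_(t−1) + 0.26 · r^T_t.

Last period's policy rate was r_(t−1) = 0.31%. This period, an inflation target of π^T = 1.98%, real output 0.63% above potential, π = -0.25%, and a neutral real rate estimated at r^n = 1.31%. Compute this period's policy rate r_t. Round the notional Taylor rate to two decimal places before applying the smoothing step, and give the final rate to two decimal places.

Output 0.63% above potential → ŷ = 0.63.
r^T_t = 1.31 + (-0.25) + 0.71 × (-0.25 − 1.98) + 0.4 × 0.63
   = 1.31 − 0.25 − 1.5833 + 0.252 = -0.27
r_t = 0.74 × 0.31 + 0.26 × (-0.27) = 0.2294 − 0.0702 = 0.16

0.16%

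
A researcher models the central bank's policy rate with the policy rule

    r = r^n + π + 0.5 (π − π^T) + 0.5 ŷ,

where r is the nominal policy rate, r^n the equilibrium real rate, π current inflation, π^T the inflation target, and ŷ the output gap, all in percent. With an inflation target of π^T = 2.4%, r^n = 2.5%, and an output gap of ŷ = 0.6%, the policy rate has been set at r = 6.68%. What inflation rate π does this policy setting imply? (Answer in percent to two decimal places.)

Collecting π: r = r^n + (1 + 0.5) π − 0.5 π^T + 0.5 ŷ
1.5 π = 6.68 − 2.5 + 0.5 × 2.4 − 0.5 × 0.6 = 5.08
π = 5.08 / 1.5 = 3.39

3.39%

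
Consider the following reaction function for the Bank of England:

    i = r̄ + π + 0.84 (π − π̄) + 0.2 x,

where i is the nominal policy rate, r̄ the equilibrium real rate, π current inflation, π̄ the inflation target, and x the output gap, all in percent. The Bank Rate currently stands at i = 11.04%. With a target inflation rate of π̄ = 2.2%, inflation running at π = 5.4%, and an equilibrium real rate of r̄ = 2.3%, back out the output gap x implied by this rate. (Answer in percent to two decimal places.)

3.26%

0.2 x = 11.04 − 2.3 − 5.4 − 0.84 × (5.4 − 2.2) = 0.652
x = 0.652 / 0.2 = 3.26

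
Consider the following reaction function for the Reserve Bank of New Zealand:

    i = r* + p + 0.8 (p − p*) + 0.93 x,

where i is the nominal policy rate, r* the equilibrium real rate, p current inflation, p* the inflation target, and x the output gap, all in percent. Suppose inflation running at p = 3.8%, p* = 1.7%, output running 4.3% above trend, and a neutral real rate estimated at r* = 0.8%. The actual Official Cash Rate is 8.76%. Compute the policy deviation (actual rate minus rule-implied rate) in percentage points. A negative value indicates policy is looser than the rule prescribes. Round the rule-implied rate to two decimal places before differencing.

Output 4.3% above potential → x = 4.3.
i = 0.8 + 3.8 + 0.8 × (3.8 − 1.7) + 0.93 × 4.3
   = 0.8 + 3.8 + 1.68 + 3.999 = 10.28
Deviation = 8.76 − 10.28 = -1.52 pp.

-1.52 pp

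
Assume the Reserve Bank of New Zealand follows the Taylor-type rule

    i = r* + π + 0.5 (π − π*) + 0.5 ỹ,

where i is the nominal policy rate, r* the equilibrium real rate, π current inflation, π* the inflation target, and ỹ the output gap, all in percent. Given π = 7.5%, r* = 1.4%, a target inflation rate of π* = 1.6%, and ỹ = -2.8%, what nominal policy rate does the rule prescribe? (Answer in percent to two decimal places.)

i = 1.4 + 7.5 + 0.5 × (7.5 − 1.6) + 0.5 × (-2.8)
   = 1.4 + 7.5 + 2.95 − 1.4 = 10.45

10.45%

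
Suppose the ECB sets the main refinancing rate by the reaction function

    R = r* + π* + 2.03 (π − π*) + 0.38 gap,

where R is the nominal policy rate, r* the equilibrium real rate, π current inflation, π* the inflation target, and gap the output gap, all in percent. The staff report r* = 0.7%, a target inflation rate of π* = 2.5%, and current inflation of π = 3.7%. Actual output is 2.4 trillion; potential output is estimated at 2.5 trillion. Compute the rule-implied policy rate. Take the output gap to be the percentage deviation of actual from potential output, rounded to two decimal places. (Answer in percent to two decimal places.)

Output gap = 100 × (2.4 − 2.5) / 2.5 = -4.00%.
R = 0.70 + 2.50 + 2.03 × (3.70 − 2.50) + 0.38 × (-4.00)
   = 0.70 + 2.5 + 2.436 − 1.52 = 4.12

4.12%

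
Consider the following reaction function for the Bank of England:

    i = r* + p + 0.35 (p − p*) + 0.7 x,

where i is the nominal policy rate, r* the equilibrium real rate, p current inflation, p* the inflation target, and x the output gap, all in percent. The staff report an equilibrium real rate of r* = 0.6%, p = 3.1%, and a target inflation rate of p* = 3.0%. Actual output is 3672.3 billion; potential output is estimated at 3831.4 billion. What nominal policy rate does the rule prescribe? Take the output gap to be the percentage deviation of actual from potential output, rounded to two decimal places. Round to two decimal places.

Output gap = 100 × (3672.3 − 3831.4) / 3831.4 = -4.15%.
i = 0.60 + 3.10 + 0.35 × (3.10 − 3.00) + 0.7 × (-4.15)
   = 0.60 + 3.1 + 0.035 − 2.905 = 0.83

0.83%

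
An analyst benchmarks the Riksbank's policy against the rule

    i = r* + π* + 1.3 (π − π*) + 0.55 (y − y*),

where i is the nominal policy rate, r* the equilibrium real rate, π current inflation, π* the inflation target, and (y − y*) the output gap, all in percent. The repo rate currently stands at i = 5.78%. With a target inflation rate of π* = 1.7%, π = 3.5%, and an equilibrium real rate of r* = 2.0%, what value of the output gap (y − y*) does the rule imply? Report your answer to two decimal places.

0.55 (y − y*) = 5.78 − 2.0 − 1.7 − 1.3 × (3.5 − 1.7) = -0.26
(y − y*) = -0.26 / 0.55 = -0.47

-0.47%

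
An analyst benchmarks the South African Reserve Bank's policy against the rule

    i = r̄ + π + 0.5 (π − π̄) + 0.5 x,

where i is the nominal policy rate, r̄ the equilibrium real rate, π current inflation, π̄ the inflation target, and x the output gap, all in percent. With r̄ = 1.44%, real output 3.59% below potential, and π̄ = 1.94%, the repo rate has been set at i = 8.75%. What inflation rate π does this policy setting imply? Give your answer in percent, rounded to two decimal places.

6.72%

Output 3.59% below potential → x = -3.59.
Collecting π: i = r̄ + (1 + 0.5) π − 0.5 π̄ + 0.5 x
1.5 π = 8.75 − 1.44 + 0.5 × 1.94 − 0.5 × (-3.59) = 10.075
π = 10.075 / 1.5 = 6.72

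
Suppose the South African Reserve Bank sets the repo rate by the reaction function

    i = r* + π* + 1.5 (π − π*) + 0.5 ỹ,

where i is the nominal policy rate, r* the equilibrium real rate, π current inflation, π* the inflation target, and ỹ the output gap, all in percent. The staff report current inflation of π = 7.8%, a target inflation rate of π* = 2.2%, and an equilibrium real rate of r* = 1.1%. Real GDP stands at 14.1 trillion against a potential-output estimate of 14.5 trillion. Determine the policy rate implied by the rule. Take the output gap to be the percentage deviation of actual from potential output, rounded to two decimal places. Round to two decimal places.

10.32%

Output gap = 100 × (14.1 − 14.5) / 14.5 = -2.76%.
i = 1.10 + 2.20 + 1.5 × (7.80 − 2.20) + 0.5 × (-2.76)
   = 1.10 + 2.2 + 8.4 − 1.38 = 10.32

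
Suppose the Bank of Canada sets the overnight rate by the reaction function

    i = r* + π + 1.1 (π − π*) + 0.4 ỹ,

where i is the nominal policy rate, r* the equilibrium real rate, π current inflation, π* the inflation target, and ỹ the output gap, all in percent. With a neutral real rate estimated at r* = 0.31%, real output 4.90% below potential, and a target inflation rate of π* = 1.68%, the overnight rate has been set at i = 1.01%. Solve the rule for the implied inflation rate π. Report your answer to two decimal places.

Output 4.90% below potential → ỹ = -4.90.
Collecting π: i = r* + (1 + 1.1) π − 1.1 π* + 0.4 ỹ
2.1 π = 1.01 − 0.31 + 1.1 × 1.68 − 0.4 × (-4.90) = 4.508
π = 4.508 / 2.1 = 2.15

2.15%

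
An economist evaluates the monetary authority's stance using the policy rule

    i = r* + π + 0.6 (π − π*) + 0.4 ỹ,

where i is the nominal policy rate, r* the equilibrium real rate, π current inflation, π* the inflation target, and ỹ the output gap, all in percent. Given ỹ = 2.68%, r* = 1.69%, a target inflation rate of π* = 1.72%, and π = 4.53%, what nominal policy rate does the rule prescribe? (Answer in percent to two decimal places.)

8.98%

i = 1.69 + 4.53 + 0.6 × (4.53 − 1.72) + 0.4 × 2.68
   = 1.69 + 4.53 + 1.686 + 1.072 = 8.98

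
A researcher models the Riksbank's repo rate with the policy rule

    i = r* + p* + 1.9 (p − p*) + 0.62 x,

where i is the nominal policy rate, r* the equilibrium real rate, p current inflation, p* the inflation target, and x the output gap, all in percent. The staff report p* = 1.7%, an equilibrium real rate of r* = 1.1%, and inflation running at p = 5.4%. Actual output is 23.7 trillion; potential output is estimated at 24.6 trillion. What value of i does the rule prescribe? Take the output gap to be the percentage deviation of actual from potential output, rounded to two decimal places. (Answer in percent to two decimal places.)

7.56%

Output gap = 100 × (23.7 − 24.6) / 24.6 = -3.66%.
i = 1.10 + 1.70 + 1.9 × (5.40 − 1.70) + 0.62 × (-3.66)
   = 1.10 + 1.7 + 7.03 − 2.2692 = 7.56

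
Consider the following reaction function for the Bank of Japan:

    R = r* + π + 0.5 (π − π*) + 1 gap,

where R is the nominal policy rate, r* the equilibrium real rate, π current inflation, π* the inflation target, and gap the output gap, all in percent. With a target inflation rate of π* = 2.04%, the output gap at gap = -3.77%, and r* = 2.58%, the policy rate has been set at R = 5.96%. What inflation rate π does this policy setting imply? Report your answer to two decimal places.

Collecting π: R = r* + (1 + 0.5) π − 0.5 π* + 1 gap
1.5 π = 5.96 − 2.58 + 0.5 × 2.04 − 1 × (-3.77) = 8.17
π = 8.17 / 1.5 = 5.45

5.45%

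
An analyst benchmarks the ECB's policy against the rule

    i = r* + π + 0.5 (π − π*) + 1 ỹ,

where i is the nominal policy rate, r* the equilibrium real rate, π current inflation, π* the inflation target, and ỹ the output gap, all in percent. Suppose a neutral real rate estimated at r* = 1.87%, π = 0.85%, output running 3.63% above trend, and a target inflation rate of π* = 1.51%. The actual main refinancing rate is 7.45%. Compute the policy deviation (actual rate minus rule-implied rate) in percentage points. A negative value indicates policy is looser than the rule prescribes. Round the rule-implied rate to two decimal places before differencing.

1.43 pp

Output 3.63% above potential → ỹ = 3.63.
i = 1.87 + 0.85 + 0.5 × (0.85 − 1.51) + 1 × 3.63
   = 1.87 + 0.85 − 0.33 + 3.63 = 6.02
Deviation = 7.45 − 6.02 = 1.43 pp.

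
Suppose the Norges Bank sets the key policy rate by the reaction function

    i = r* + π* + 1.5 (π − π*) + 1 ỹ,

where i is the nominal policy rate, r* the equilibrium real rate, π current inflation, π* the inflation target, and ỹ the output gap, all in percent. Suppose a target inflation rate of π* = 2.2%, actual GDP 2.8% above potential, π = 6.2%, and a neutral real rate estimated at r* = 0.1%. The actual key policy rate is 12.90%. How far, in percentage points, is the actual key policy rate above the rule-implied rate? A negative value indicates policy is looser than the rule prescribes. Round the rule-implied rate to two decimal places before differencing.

1.80 pp

Output 2.8% above potential → ỹ = 2.8.
i = 0.1 + 2.2 + 1.5 × (6.2 − 2.2) + 1 × 2.8
   = 0.1 + 2.2 + 6 + 2.8 = 11.10
Deviation = 12.90 − 11.10 = 1.80 pp.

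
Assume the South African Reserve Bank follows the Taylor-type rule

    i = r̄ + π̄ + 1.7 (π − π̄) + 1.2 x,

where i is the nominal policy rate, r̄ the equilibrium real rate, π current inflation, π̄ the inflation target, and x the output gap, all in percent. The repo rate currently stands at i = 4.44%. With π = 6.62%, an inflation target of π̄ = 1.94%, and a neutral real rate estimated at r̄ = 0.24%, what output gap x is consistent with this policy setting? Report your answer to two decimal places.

1.2 x = 4.44 − 0.24 − 1.94 − 1.7 × (6.62 − 1.94) = -5.696
x = -5.696 / 1.2 = -4.75

-4.75%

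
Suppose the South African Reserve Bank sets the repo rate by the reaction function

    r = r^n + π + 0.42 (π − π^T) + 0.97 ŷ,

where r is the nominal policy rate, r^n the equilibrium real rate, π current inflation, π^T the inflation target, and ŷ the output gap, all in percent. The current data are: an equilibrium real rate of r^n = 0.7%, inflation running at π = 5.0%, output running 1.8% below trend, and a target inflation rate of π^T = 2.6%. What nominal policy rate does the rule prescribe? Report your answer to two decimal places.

Output 1.8% below potential → ŷ = -1.8.
r = 0.7 + 5.0 + 0.42 × (5.0 − 2.6) + 0.97 × (-1.8)
   = 0.7 + 5 + 1.008 − 1.746 = 4.96

4.96%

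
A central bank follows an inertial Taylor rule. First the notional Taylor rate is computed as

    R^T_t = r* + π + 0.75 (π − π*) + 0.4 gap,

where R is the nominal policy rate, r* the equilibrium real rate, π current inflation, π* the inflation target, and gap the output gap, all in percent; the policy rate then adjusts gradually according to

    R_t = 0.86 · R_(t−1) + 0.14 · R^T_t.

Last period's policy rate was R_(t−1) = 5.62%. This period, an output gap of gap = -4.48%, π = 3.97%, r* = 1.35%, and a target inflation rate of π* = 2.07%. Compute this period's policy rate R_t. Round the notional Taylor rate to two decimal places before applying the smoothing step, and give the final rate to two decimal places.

5.53%

R^T_t = 1.35 + 3.97 + 0.75 × (3.97 − 2.07) + 0.4 × (-4.48)
   = 1.35 + 3.97 + 1.425 − 1.792 = 4.95
R_t = 0.86 × 5.62 + 0.14 × 4.95 = 4.8332 + 0.693 = 5.53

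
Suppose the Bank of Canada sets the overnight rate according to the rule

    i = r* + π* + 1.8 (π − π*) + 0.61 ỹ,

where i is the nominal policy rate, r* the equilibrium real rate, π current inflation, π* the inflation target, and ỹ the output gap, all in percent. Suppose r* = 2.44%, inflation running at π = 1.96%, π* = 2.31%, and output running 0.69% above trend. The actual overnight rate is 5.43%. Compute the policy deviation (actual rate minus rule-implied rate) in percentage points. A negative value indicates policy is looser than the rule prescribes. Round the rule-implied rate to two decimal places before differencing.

0.89 pp

Output 0.69% above potential → ỹ = 0.69.
i = 2.44 + 2.31 + 1.8 × (1.96 − 2.31) + 0.61 × 0.69
   = 2.44 + 2.31 − 0.63 + 0.4209 = 4.54
Deviation = 5.43 − 4.54 = 0.89 pp.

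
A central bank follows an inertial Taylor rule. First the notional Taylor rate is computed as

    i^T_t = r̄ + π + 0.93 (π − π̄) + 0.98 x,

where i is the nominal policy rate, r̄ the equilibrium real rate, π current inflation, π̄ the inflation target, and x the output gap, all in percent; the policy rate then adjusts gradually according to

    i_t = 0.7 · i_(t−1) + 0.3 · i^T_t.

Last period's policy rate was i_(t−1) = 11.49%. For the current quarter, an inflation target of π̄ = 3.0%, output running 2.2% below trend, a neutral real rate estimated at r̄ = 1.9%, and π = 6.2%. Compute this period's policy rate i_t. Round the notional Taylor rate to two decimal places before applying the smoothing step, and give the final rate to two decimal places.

10.72%

Output 2.2% below potential → x = -2.2.
i^T_t = 1.9 + 6.2 + 0.93 × (6.2 − 3.0) + 0.98 × (-2.2)
   = 1.9 + 6.2 + 2.976 − 2.156 = 8.92
i_t = 0.7 × 11.49 + 0.3 × 8.92 = 8.043 + 2.676 = 10.72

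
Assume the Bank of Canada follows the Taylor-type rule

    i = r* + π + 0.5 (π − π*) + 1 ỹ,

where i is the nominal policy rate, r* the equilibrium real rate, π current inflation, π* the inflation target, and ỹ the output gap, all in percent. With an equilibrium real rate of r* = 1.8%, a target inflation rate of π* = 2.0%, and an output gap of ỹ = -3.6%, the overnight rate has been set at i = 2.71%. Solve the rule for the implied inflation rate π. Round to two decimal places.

3.67%

Collecting π: i = r* + (1 + 0.5) π − 0.5 π* + 1 ỹ
1.5 π = 2.71 − 1.8 + 0.5 × 2.0 − 1 × (-3.6) = 5.51
π = 5.51 / 1.5 = 3.67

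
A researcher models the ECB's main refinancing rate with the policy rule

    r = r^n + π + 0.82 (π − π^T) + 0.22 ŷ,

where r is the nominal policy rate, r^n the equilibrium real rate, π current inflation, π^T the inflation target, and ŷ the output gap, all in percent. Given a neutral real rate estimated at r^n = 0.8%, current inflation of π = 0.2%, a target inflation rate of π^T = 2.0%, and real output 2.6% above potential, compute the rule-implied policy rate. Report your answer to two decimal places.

Output 2.6% above potential → ŷ = 2.6.
r = 0.8 + 0.2 + 0.82 × (0.2 − 2.0) + 0.22 × 2.6
   = 0.8 + 0.2 − 1.476 + 0.572 = 0.10

0.10%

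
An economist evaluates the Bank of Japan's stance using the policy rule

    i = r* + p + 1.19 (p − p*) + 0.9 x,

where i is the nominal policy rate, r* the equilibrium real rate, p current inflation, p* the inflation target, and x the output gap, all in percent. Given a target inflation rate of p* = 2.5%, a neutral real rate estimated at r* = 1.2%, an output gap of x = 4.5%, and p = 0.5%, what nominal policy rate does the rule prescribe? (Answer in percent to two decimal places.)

3.37%

i = 1.2 + 0.5 + 1.19 × (0.5 − 2.5) + 0.9 × 4.5
   = 1.2 + 0.5 − 2.38 + 4.05 = 3.37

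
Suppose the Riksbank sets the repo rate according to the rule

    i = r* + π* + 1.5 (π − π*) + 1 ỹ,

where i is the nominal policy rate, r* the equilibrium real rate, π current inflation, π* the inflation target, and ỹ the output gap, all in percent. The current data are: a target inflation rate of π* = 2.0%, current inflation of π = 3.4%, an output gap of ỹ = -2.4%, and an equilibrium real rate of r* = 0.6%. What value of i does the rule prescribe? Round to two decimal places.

i = 0.6 + 2.0 + 1.5 × (3.4 − 2.0) + 1 × (-2.4)
   = 0.6 + 2 + 2.1 − 2.4 = 2.30

2.30%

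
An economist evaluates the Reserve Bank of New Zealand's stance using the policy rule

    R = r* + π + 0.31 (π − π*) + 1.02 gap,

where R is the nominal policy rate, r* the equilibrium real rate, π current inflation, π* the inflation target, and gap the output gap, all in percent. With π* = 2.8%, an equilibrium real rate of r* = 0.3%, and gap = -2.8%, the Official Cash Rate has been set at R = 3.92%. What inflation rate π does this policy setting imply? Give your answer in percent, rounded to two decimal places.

5.61%

Collecting π: R = r* + (1 + 0.31) π − 0.31 π* + 1.02 gap
1.31 π = 3.92 − 0.3 + 0.31 × 2.8 − 1.02 × (-2.8) = 7.344
π = 7.344 / 1.31 = 5.61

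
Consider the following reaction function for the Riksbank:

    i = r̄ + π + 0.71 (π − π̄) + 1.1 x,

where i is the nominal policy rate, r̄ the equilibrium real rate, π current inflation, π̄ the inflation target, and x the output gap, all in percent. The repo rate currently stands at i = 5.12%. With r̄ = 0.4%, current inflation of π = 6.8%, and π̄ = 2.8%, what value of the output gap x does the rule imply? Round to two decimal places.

1.1 x = 5.12 − 0.4 − 6.8 − 0.71 × (6.8 − 2.8) = -4.92
x = -4.92 / 1.1 = -4.47

-4.47%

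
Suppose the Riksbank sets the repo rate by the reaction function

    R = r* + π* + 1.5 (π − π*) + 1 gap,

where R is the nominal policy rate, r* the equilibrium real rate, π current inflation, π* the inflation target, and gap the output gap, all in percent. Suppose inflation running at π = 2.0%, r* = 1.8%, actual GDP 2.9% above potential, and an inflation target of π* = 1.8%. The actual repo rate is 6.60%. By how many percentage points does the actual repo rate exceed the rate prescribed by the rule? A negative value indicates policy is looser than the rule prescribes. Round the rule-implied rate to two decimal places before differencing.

-0.20 pp

Output 2.9% above potential → gap = 2.9.
R = 1.8 + 1.8 + 1.5 × (2.0 − 1.8) + 1 × 2.9
   = 1.8 + 1.8 + 0.3 + 2.9 = 6.80
Deviation = 6.60 − 6.80 = -0.20 pp.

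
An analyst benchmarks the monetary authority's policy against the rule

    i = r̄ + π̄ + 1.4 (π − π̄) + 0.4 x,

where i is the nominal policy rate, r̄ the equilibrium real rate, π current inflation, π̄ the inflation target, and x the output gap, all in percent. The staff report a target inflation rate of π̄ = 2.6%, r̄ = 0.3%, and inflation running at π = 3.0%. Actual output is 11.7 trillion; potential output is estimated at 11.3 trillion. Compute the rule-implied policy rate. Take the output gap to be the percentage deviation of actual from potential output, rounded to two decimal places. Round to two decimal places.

4.88%

Output gap = 100 × (11.7 − 11.3) / 11.3 = 3.54%.
i = 0.30 + 2.60 + 1.4 × (3.00 − 2.60) + 0.4 × 3.54
   = 0.30 + 2.6 + 0.56 + 1.416 = 4.88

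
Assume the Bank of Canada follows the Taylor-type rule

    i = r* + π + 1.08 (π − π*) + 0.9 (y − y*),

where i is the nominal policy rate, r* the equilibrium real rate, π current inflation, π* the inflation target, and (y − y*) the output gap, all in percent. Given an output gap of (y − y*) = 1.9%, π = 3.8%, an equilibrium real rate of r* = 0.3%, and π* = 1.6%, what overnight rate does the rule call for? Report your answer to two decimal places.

8.19%

i = 0.3 + 3.8 + 1.08 × (3.8 − 1.6) + 0.9 × 1.9
   = 0.3 + 3.8 + 2.376 + 1.71 = 8.19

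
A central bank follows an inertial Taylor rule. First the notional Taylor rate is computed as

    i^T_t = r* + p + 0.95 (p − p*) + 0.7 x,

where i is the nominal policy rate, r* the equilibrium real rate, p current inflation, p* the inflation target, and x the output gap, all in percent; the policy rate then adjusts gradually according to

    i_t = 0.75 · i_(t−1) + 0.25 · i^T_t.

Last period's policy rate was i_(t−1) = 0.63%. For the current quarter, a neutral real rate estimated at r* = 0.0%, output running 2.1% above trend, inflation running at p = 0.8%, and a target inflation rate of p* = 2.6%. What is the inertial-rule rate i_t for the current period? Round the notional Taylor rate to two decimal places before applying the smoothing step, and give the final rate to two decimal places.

0.61%

Output 2.1% above potential → x = 2.1.
i^T_t = 0.0 + 0.8 + 0.95 × (0.8 − 2.6) + 0.7 × 2.1
   = 0.0 + 0.8 − 1.71 + 1.47 = 0.56
i_t = 0.75 × 0.63 + 0.25 × 0.56 = 0.4725 + 0.14 = 0.61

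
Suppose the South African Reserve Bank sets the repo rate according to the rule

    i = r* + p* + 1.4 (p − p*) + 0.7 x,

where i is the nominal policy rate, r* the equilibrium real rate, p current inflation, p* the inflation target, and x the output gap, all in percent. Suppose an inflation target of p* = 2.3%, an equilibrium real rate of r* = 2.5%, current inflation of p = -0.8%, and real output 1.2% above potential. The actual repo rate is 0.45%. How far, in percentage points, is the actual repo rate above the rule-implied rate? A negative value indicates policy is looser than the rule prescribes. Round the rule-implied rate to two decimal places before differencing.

Output 1.2% above potential → x = 1.2.
i = 2.5 + 2.3 + 1.4 × (-0.8 − 2.3) + 0.7 × 1.2
   = 2.5 + 2.3 − 4.34 + 0.84 = 1.30
Deviation = 0.45 − 1.30 = -0.85 pp.

-0.85 pp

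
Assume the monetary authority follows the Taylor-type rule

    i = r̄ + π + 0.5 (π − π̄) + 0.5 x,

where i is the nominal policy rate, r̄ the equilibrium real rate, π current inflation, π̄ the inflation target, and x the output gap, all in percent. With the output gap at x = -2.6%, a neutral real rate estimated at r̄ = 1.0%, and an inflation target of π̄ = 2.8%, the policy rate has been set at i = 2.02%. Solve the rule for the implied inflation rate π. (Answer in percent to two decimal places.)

2.48%

Collecting π: i = r̄ + (1 + 0.5) π − 0.5 π̄ + 0.5 x
1.5 π = 2.02 − 1.0 + 0.5 × 2.8 − 0.5 × (-2.6) = 3.72
π = 3.72 / 1.5 = 2.48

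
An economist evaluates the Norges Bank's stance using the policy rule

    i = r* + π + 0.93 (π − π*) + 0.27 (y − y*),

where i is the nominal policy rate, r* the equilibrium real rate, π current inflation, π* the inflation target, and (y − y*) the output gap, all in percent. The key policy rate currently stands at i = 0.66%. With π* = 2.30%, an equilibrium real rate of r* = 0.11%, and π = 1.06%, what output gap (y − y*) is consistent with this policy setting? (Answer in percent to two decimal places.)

0.27 (y − y*) = 0.66 − 0.11 − 1.06 − 0.93 × (1.06 − 2.30) = 0.6432
(y − y*) = 0.6432 / 0.27 = 2.38

2.38%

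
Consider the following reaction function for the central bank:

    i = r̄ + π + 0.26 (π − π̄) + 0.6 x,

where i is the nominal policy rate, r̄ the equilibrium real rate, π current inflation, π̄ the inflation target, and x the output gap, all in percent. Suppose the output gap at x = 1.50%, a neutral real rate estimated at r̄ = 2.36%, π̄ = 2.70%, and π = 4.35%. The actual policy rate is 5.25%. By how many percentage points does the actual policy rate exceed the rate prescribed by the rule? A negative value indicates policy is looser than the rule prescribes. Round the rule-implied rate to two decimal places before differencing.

i = 2.36 + 4.35 + 0.26 × (4.35 − 2.70) + 0.6 × 1.50
   = 2.36 + 4.35 + 0.429 + 0.9 = 8.04
Deviation = 5.25 − 8.04 = -2.79 pp.

-2.79 pp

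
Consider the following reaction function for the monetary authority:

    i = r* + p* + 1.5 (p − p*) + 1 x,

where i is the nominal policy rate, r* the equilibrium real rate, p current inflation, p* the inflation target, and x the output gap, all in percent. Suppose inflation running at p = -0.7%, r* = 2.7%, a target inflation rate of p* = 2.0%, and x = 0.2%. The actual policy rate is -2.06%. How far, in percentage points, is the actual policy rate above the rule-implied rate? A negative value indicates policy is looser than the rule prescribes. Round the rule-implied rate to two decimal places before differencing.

-2.91 pp

i = 2.7 + 2.0 + 1.5 × (-0.7 − 2.0) + 1 × 0.2
   = 2.7 + 2 − 4.05 + 0.2 = 0.85
Deviation = -2.06 − 0.85 = -2.91 pp.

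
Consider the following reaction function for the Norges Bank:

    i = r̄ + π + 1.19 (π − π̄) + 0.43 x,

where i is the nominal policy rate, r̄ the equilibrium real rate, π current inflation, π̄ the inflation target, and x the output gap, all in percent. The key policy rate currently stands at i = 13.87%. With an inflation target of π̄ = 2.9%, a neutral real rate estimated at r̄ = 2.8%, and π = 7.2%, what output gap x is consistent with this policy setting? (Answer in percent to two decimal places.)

0.43 x = 13.87 − 2.8 − 7.2 − 1.19 × (7.2 − 2.9) = -1.247
x = -1.247 / 0.43 = -2.90

-2.90%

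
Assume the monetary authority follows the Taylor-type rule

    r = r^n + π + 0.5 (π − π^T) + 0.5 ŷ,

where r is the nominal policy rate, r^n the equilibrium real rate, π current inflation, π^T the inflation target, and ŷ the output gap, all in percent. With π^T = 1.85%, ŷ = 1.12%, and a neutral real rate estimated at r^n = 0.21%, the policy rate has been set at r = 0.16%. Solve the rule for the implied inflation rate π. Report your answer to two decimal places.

Collecting π: r = r^n + (1 + 0.5) π − 0.5 π^T + 0.5 ŷ
1.5 π = 0.16 − 0.21 + 0.5 × 1.85 − 0.5 × 1.12 = 0.315
π = 0.315 / 1.5 = 0.21

0.21%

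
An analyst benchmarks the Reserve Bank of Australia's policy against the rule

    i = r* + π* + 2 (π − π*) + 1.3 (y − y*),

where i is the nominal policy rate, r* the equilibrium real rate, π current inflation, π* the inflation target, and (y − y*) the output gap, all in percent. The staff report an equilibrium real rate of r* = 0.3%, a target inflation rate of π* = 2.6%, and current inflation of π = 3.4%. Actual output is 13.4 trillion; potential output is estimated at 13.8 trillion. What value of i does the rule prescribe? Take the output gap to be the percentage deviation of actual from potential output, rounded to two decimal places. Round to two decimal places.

0.73%

Output gap = 100 × (13.4 − 13.8) / 13.8 = -2.90%.
i = 0.30 + 2.60 + 2 × (3.40 − 2.60) + 1.3 × (-2.90)
   = 0.30 + 2.6 + 1.6 − 3.77 = 0.73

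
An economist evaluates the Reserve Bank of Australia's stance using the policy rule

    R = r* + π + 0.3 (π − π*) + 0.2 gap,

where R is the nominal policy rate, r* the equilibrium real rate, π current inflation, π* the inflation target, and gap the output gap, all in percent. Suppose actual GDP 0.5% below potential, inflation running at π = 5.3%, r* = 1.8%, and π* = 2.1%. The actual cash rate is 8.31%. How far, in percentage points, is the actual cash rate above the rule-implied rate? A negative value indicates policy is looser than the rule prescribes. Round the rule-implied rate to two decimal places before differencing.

0.35 pp

Output 0.5% below potential → gap = -0.5.
R = 1.8 + 5.3 + 0.3 × (5.3 − 2.1) + 0.2 × (-0.5)
   = 1.8 + 5.3 + 0.96 − 0.1 = 7.96
Deviation = 8.31 − 7.96 = 0.35 pp.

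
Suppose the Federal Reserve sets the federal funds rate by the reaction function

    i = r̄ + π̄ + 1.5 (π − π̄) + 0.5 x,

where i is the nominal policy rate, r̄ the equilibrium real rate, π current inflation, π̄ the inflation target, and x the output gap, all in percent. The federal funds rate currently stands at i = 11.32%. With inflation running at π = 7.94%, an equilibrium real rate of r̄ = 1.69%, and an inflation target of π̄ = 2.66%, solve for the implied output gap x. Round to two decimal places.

0.5 x = 11.32 − 1.69 − 2.66 − 1.5 × (7.94 − 2.66) = -0.95
x = -0.95 / 0.5 = -1.90

-1.90%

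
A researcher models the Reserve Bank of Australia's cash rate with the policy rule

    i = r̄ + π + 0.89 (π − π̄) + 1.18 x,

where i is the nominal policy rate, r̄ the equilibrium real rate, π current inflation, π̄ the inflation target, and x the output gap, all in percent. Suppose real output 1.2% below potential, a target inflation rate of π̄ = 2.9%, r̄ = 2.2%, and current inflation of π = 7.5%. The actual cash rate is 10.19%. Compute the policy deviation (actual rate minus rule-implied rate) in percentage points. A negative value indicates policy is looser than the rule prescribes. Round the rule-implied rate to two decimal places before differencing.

Output 1.2% below potential → x = -1.2.
i = 2.2 + 7.5 + 0.89 × (7.5 − 2.9) + 1.18 × (-1.2)
   = 2.2 + 7.5 + 4.094 − 1.416 = 12.38
Deviation = 10.19 − 12.38 = -2.19 pp.

-2.19 pp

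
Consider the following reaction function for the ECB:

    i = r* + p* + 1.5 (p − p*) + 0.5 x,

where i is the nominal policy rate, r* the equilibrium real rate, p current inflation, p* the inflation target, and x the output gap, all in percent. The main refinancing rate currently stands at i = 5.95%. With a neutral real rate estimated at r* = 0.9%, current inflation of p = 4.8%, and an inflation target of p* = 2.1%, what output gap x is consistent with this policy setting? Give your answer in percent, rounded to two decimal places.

0.5 x = 5.95 − 0.9 − 2.1 − 1.5 × (4.8 − 2.1) = -1.1
x = -1.1 / 0.5 = -2.20

-2.20%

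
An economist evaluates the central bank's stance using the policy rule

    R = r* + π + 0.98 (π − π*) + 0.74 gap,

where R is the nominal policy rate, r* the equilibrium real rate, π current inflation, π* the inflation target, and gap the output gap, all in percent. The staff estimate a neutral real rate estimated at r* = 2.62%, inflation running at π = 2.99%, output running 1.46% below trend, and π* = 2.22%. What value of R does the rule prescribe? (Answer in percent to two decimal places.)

Output 1.46% below potential → gap = -1.46.
R = 2.62 + 2.99 + 0.98 × (2.99 − 2.22) + 0.74 × (-1.46)
   = 2.62 + 2.99 + 0.7546 − 1.0804 = 5.28

5.28%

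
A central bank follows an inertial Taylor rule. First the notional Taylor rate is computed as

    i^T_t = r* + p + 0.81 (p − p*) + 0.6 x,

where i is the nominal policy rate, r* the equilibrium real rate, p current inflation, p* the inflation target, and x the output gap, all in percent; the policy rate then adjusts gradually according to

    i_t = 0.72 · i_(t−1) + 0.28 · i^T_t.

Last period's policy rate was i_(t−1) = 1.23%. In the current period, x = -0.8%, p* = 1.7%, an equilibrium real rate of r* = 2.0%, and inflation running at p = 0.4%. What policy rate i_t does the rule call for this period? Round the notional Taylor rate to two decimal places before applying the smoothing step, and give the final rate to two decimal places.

i^T_t = 2.0 + 0.4 + 0.81 × (0.4 − 1.7) + 0.6 × (-0.8)
   = 2.0 + 0.4 − 1.053 − 0.48 = 0.87
i_t = 0.72 × 1.23 + 0.28 × 0.87 = 0.8856 + 0.2436 = 1.13

1.13%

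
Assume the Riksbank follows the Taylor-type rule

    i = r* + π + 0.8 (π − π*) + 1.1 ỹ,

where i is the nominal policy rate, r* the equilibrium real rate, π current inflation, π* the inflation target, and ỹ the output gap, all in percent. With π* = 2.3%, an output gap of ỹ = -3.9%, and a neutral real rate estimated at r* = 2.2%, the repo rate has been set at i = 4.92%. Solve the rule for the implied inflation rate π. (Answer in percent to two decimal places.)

4.92%

Collecting π: i = r* + (1 + 0.8) π − 0.8 π* + 1.1 ỹ
1.8 π = 4.92 − 2.2 + 0.8 × 2.3 − 1.1 × (-3.9) = 8.85
π = 8.85 / 1.8 = 4.92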